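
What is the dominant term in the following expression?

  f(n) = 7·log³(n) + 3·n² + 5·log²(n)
3·n²

Looking at each term:
  - 7·log³(n) is O(log³ n)
  - 3·n² is O(n²)
  - 5·log²(n) is O(log² n)

The term 3·n² (O(n²)) grows fastest and dominates all others.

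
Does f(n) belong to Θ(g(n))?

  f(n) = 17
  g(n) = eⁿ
False

f(n) = 17 is O(1), and g(n) = eⁿ is O(eⁿ).
Since they have different growth rates, f(n) = Θ(g(n)) is false.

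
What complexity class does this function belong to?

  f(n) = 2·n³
O(n³)

The dominant term in 2·n³ is 2·n³, which is Θ(n³).
Constants are absorbed, so the tightest bound is O(n³).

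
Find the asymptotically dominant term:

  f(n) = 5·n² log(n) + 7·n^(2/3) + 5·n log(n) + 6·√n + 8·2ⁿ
8·2ⁿ

Looking at each term:
  - 5·n² log(n) is O(n² log n)
  - 7·n^(2/3) is O(n^(2/3))
  - 5·n log(n) is O(n log n)
  - 6·√n is O(√n)
  - 8·2ⁿ is O(2ⁿ)

The term 8·2ⁿ (O(2ⁿ)) grows fastest and dominates all others.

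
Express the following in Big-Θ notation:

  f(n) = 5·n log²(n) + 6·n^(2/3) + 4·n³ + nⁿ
Θ(nⁿ)

Order the terms by growth rate: 6·n^(2/3) ≺ 5·n log²(n) ≺ 4·n³ ≺ nⁿ.
The fastest-growing term nⁿ dominates as n → ∞; dropping its constant factor gives Θ(nⁿ).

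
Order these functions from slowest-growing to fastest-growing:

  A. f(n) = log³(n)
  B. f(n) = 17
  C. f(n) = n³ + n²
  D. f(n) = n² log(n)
B < A < D < C

Comparing growth rates:
B = 17 is O(1)
A = log³(n) is O(log³ n)
D = n² log(n) is O(n² log n)
C = n³ + n² is O(n³)

Therefore, the order from slowest to fastest is: B < A < D < C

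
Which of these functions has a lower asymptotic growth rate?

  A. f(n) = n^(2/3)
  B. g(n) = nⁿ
A

f(n) = n^(2/3) is O(n^(2/3)), while g(n) = nⁿ is O(nⁿ).
Since O(n^(2/3)) grows slower than O(nⁿ), f(n) is dominated.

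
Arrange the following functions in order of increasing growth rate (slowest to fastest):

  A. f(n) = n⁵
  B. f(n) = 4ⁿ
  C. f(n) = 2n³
C < A < B

Comparing growth rates:
C = 2n³ is O(n³)
A = n⁵ is O(n⁵)
B = 4ⁿ is O(4ⁿ)

Therefore, the order from slowest to fastest is: C < A < B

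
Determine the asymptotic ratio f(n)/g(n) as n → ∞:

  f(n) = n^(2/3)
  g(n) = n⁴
0

Since n^(2/3) (O(n^(2/3))) grows slower than n⁴ (O(n⁴)),
the ratio f(n)/g(n) → 0 as n → ∞.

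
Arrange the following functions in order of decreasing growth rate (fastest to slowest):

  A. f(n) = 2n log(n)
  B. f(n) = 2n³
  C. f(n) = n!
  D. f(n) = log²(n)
C > B > A > D

Comparing growth rates:
C = n! is O(n!)
B = 2n³ is O(n³)
A = 2n log(n) is O(n log n)
D = log²(n) is O(log² n)

Therefore, the order from fastest to slowest is: C > B > A > D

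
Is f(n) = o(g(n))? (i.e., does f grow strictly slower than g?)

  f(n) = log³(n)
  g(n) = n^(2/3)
True

f(n) = log³(n) is O(log³ n), and g(n) = n^(2/3) is O(n^(2/3)).
Since O(log³ n) grows strictly slower than O(n^(2/3)), f(n) = o(g(n)) is true.
This means lim(n→∞) f(n)/g(n) = 0.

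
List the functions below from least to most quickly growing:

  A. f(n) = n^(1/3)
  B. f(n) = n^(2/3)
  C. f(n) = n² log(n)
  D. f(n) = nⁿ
A < B < C < D

Comparing growth rates:
A = n^(1/3) is O(n^(1/3))
B = n^(2/3) is O(n^(2/3))
C = n² log(n) is O(n² log n)
D = nⁿ is O(nⁿ)

Therefore, the order from slowest to fastest is: A < B < C < D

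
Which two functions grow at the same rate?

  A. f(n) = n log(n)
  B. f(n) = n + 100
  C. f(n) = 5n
B and C

Examining each function:
  A. n log(n) is O(n log n)
  B. n + 100 is O(n)
  C. 5n is O(n)

Functions B and C both have the same complexity class.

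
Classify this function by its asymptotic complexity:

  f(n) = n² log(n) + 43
O(n² log n)

The dominant term in n² log(n) + 43 is n² log(n), which is Θ(n² log n).
Lower-order terms (43) are asymptotically negligible.
Constants are absorbed, so the tightest bound is O(n² log n).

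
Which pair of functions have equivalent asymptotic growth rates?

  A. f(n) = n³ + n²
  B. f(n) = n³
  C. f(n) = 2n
A and B

Examining each function:
  A. n³ + n² is O(n³)
  B. n³ is O(n³)
  C. 2n is O(n)

Functions A and B both have the same complexity class.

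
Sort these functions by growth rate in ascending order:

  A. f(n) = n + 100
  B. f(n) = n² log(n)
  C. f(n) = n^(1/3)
C < A < B

Comparing growth rates:
C = n^(1/3) is O(n^(1/3))
A = n + 100 is O(n)
B = n² log(n) is O(n² log n)

Therefore, the order from slowest to fastest is: C < A < B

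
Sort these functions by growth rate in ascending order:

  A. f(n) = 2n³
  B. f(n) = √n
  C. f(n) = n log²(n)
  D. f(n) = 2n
B < D < C < A

Comparing growth rates:
B = √n is O(√n)
D = 2n is O(n)
C = n log²(n) is O(n log² n)
A = 2n³ is O(n³)

Therefore, the order from slowest to fastest is: B < D < C < A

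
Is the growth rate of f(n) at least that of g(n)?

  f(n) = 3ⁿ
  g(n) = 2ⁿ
True

f(n) = 3ⁿ is O(3ⁿ), and g(n) = 2ⁿ is O(2ⁿ).
Since O(3ⁿ) grows at least as fast as O(2ⁿ), f(n) = Ω(g(n)) is true.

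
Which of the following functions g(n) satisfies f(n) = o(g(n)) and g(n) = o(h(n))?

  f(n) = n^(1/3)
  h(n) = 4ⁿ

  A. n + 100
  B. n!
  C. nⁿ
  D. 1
A

We need g(n) with n^(1/3) = o(g(n)) and g(n) = o(4ⁿ), i.e. O(n^(1/3)) ≺ g ≺ O(4ⁿ).
Check each option:
  A. n + 100 — O(n) is strictly between O(n^(1/3)) and O(4ⁿ) ✓
  B. n! — O(n!) does not grow strictly slower than h(n)
  C. nⁿ — O(nⁿ) does not grow strictly slower than h(n)
  D. 1 — O(1) does not grow strictly faster than f(n)

Only option A (n + 100) lies strictly between.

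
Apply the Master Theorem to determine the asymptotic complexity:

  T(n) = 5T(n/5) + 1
Θ(n)

Master Theorem: a = 5, b = 5, f(n) = 1.
Compute the critical exponent d = log₅(5) = 1.
Compare f(n) = Θ(1) against n^d:
  k = 0 < d = 1, so f(n) = O(n^(d-ε)) — Case 1.
  The recursion cost dominates: T(n) = Θ(n^d) = Θ(n).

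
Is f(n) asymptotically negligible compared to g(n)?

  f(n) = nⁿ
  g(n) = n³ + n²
False

f(n) = nⁿ is O(nⁿ), and g(n) = n³ + n² is O(n³).
Since O(nⁿ) grows faster than or equal to O(n³), f(n) = o(g(n)) is false.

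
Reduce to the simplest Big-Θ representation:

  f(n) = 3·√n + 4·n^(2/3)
Θ(n^(2/3))

Order the terms by growth rate: 3·√n ≺ 4·n^(2/3).
The fastest-growing term 4·n^(2/3) dominates as n → ∞; dropping its constant factor gives Θ(n^(2/3)).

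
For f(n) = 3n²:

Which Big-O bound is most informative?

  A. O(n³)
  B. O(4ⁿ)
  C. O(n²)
C

f(n) = 3n² is O(n²).
All listed options are valid Big-O bounds (upper bounds),
but O(n²) is the tightest (smallest valid bound).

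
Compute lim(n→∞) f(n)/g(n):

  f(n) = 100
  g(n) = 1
100

Since 100 and 1 have the same growth rate (O(1)),
the ratio converges to a constant: 100.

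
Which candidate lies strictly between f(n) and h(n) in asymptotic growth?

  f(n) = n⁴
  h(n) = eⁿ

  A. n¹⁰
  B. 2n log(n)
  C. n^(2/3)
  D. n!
A

We need g(n) with n⁴ = o(g(n)) and g(n) = o(eⁿ), i.e. O(n⁴) ≺ g ≺ O(eⁿ).
Check each option:
  A. n¹⁰ — O(n¹⁰) is strictly between O(n⁴) and O(eⁿ) ✓
  B. 2n log(n) — O(n log n) does not grow strictly faster than f(n)
  C. n^(2/3) — O(n^(2/3)) does not grow strictly faster than f(n)
  D. n! — O(n!) does not grow strictly slower than h(n)

Only option A (n¹⁰) lies strictly between.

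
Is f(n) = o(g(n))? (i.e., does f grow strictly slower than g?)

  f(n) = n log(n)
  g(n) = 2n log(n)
False

f(n) = n log(n) is O(n log n), and g(n) = 2n log(n) is O(n log n).
Since they have the same growth rate, f(n) = o(g(n)) is false.
(f = o(g) requires f to grow strictly slower, not equal.)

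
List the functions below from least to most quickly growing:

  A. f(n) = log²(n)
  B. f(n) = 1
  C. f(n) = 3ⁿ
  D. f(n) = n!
B < A < C < D

Comparing growth rates:
B = 1 is O(1)
A = log²(n) is O(log² n)
C = 3ⁿ is O(3ⁿ)
D = n! is O(n!)

Therefore, the order from slowest to fastest is: B < A < C < D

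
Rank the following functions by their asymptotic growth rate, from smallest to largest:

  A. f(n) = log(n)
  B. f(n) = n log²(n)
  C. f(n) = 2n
A < C < B

Comparing growth rates:
A = log(n) is O(log n)
C = 2n is O(n)
B = n log²(n) is O(n log² n)

Therefore, the order from slowest to fastest is: A < C < B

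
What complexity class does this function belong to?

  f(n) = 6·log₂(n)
O(log n)

The dominant term in 6·log₂(n) is 6·log₂(n), which is Θ(log n).
Constants are absorbed, so the tightest bound is O(log n).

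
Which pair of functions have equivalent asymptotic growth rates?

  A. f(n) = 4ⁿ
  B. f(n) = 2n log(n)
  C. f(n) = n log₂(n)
B and C

Examining each function:
  A. 4ⁿ is O(4ⁿ)
  B. 2n log(n) is O(n log n)
  C. n log₂(n) is O(n log n)

Functions B and C both have the same complexity class.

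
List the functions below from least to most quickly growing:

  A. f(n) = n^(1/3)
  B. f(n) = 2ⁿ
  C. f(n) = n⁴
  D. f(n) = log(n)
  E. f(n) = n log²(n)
D < A < E < C < B

Comparing growth rates:
D = log(n) is O(log n)
A = n^(1/3) is O(n^(1/3))
E = n log²(n) is O(n log² n)
C = n⁴ is O(n⁴)
B = 2ⁿ is O(2ⁿ)

Therefore, the order from slowest to fastest is: D < A < E < C < B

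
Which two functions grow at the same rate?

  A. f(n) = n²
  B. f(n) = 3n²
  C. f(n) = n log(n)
A and B

Examining each function:
  A. n² is O(n²)
  B. 3n² is O(n²)
  C. n log(n) is O(n log n)

Functions A and B both have the same complexity class.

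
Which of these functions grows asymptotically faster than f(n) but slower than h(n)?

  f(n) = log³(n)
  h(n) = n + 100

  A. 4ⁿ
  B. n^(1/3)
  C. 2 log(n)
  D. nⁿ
B

We need g(n) with log³(n) = o(g(n)) and g(n) = o(n + 100), i.e. O(log³ n) ≺ g ≺ O(n).
Check each option:
  A. 4ⁿ — O(4ⁿ) does not grow strictly slower than h(n)
  B. n^(1/3) — O(n^(1/3)) is strictly between O(log³ n) and O(n) ✓
  C. 2 log(n) — O(log n) does not grow strictly faster than f(n)
  D. nⁿ — O(nⁿ) does not grow strictly slower than h(n)

Only option B (n^(1/3)) lies strictly between.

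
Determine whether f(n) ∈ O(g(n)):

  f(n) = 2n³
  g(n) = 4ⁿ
True

f(n) = 2n³ is O(n³), and g(n) = 4ⁿ is O(4ⁿ).
Since O(n³) ⊆ O(4ⁿ) (f grows no faster than g), f(n) = O(g(n)) is true.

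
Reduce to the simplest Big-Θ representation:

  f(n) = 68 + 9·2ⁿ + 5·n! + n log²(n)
Θ(n!)

Order the terms by growth rate: 68 ≺ n log²(n) ≺ 9·2ⁿ ≺ 5·n!.
The fastest-growing term 5·n! dominates as n → ∞; dropping its constant factor gives Θ(n!).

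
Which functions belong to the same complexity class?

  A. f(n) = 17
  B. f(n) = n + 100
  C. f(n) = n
B and C

Examining each function:
  A. 17 is O(1)
  B. n + 100 is O(n)
  C. n is O(n)

Functions B and C both have the same complexity class.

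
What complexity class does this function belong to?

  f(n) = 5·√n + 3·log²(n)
O(√n)

The dominant term in 5·√n + 3·log²(n) is 5·√n, which is Θ(√n).
Lower-order terms (3·log²(n)) are asymptotically negligible.
Constants are absorbed, so the tightest bound is O(√n).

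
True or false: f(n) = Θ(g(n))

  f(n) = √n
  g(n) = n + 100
False

f(n) = √n is O(√n), and g(n) = n + 100 is O(n).
Since they have different growth rates, f(n) = Θ(g(n)) is false.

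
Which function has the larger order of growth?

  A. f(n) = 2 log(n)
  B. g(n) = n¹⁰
B

f(n) = 2 log(n) is O(log n), while g(n) = n¹⁰ is O(n¹⁰).
Since O(n¹⁰) grows faster than O(log n), g(n) dominates.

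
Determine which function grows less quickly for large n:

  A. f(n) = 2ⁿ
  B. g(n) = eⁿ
A

f(n) = 2ⁿ is O(2ⁿ), while g(n) = eⁿ is O(eⁿ).
Since O(2ⁿ) grows slower than O(eⁿ), f(n) is dominated.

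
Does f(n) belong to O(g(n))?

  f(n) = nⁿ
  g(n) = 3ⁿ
False

f(n) = nⁿ is O(nⁿ), and g(n) = 3ⁿ is O(3ⁿ).
Since O(nⁿ) grows faster than O(3ⁿ), f(n) = O(g(n)) is false.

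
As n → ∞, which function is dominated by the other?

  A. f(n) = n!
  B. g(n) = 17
B

f(n) = n! is O(n!), while g(n) = 17 is O(1).
Since O(1) grows slower than O(n!), g(n) is dominated.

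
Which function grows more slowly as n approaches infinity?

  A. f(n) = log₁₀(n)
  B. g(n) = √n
A

f(n) = log₁₀(n) is O(log n), while g(n) = √n is O(√n).
Since O(log n) grows slower than O(√n), f(n) is dominated.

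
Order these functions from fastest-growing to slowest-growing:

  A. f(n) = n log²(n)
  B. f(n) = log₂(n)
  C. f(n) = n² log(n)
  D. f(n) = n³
D > C > A > B

Comparing growth rates:
D = n³ is O(n³)
C = n² log(n) is O(n² log n)
A = n log²(n) is O(n log² n)
B = log₂(n) is O(log n)

Therefore, the order from fastest to slowest is: D > C > A > B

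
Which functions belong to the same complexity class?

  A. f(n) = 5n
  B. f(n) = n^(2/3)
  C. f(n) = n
A and C

Examining each function:
  A. 5n is O(n)
  B. n^(2/3) is O(n^(2/3))
  C. n is O(n)

Functions A and C both have the same complexity class.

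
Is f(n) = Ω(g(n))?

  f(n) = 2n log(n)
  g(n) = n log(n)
True

f(n) = 2n log(n) and g(n) = n log(n) are both O(n log n).
Big-Ω permits equal growth rates (f ≥ c·g for some c > 0), so f(n) = Ω(g(n)) is true.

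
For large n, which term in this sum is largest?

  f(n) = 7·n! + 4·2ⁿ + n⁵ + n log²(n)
7·n!

Looking at each term:
  - 7·n! is O(n!)
  - 4·2ⁿ is O(2ⁿ)
  - n⁵ is O(n⁵)
  - n log²(n) is O(n log² n)

The term 7·n! (O(n!)) grows fastest and dominates all others.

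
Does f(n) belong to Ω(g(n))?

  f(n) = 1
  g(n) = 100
True

f(n) = 1 and g(n) = 100 are both O(1).
Big-Ω permits equal growth rates (f ≥ c·g for some c > 0), so f(n) = Ω(g(n)) is true.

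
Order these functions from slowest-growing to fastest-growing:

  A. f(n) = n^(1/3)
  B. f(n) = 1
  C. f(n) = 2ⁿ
B < A < C

Comparing growth rates:
B = 1 is O(1)
A = n^(1/3) is O(n^(1/3))
C = 2ⁿ is O(2ⁿ)

Therefore, the order from slowest to fastest is: B < A < C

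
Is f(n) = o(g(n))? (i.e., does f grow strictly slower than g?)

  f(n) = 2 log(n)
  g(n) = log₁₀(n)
False

f(n) = 2 log(n) is O(log n), and g(n) = log₁₀(n) is O(log n).
Since they have the same growth rate, f(n) = o(g(n)) is false.
(f = o(g) requires f to grow strictly slower, not equal.)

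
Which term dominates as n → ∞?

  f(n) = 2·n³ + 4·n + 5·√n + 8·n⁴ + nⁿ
nⁿ

Looking at each term:
  - 2·n³ is O(n³)
  - 4·n is O(n)
  - 5·√n is O(√n)
  - 8·n⁴ is O(n⁴)
  - nⁿ is O(nⁿ)

The term nⁿ (O(nⁿ)) grows fastest and dominates all others.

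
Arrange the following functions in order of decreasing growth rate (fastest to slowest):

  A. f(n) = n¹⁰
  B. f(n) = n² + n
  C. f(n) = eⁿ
C > A > B

Comparing growth rates:
C = eⁿ is O(eⁿ)
A = n¹⁰ is O(n¹⁰)
B = n² + n is O(n²)

Therefore, the order from fastest to slowest is: C > A > B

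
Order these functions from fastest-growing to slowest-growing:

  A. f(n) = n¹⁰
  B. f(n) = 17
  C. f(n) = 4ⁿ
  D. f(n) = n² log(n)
C > A > D > B

Comparing growth rates:
C = 4ⁿ is O(4ⁿ)
A = n¹⁰ is O(n¹⁰)
D = n² log(n) is O(n² log n)
B = 17 is O(1)

Therefore, the order from fastest to slowest is: C > A > D > B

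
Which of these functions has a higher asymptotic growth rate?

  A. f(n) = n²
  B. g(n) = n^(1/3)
A

f(n) = n² is O(n²), while g(n) = n^(1/3) is O(n^(1/3)).
Since O(n²) grows faster than O(n^(1/3)), f(n) dominates.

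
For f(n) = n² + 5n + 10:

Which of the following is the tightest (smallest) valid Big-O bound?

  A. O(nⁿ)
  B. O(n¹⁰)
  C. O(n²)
C

f(n) = n² + 5n + 10 is O(n²).
All listed options are valid Big-O bounds (upper bounds),
but O(n²) is the tightest (smallest valid bound).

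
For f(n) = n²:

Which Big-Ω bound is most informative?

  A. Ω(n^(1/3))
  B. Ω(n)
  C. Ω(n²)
C

f(n) = n² is Ω(n²).
All listed options are valid Big-Ω bounds (lower bounds),
but Ω(n²) is the tightest (largest valid bound).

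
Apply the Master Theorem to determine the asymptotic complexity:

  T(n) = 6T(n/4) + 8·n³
Θ(n³)

Master Theorem: a = 6, b = 4, f(n) = 8·n³.
Compute the critical exponent d = log₄(6) = 1.292.
Compare f(n) = Θ(n³) against n^d:
  k = 3 > d = 1.292, so f(n) = Ω(n^(d+ε)) — Case 3.
  Regularity: a·(n/b)^3/n^3 = a/b^3 = 6/64 < 1 ✓.
  The top-level work dominates: T(n) = Θ(f(n)) = Θ(n³).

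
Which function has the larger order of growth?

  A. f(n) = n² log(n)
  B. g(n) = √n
A

f(n) = n² log(n) is O(n² log n), while g(n) = √n is O(√n).
Since O(n² log n) grows faster than O(√n), f(n) dominates.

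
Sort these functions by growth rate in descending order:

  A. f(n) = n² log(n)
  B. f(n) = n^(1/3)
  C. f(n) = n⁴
C > A > B

Comparing growth rates:
C = n⁴ is O(n⁴)
A = n² log(n) is O(n² log n)
B = n^(1/3) is O(n^(1/3))

Therefore, the order from fastest to slowest is: C > A > B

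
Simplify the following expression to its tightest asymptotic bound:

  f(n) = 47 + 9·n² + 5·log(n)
Θ(n²)

Order the terms by growth rate: 47 ≺ 5·log(n) ≺ 9·n².
The fastest-growing term 9·n² dominates as n → ∞; dropping its constant factor gives Θ(n²).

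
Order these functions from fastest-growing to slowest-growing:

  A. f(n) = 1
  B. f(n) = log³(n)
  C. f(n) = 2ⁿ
C > B > A

Comparing growth rates:
C = 2ⁿ is O(2ⁿ)
B = log³(n) is O(log³ n)
A = 1 is O(1)

Therefore, the order from fastest to slowest is: C > B > A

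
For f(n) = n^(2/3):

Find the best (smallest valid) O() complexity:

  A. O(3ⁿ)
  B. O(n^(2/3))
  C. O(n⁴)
B

f(n) = n^(2/3) is O(n^(2/3)).
All listed options are valid Big-O bounds (upper bounds),
but O(n^(2/3)) is the tightest (smallest valid bound).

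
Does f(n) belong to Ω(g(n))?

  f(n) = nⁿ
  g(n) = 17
True

f(n) = nⁿ is O(nⁿ), and g(n) = 17 is O(1).
Since O(nⁿ) grows at least as fast as O(1), f(n) = Ω(g(n)) is true.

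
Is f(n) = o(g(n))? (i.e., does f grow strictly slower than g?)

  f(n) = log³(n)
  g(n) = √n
True

f(n) = log³(n) is O(log³ n), and g(n) = √n is O(√n).
Since O(log³ n) grows strictly slower than O(√n), f(n) = o(g(n)) is true.
This means lim(n→∞) f(n)/g(n) = 0.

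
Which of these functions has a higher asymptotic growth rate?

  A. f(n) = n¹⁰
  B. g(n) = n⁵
A

f(n) = n¹⁰ is O(n¹⁰), while g(n) = n⁵ is O(n⁵).
Since O(n¹⁰) grows faster than O(n⁵), f(n) dominates.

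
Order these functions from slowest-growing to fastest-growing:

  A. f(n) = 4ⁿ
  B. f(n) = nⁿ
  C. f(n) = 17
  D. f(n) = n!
C < A < D < B

Comparing growth rates:
C = 17 is O(1)
A = 4ⁿ is O(4ⁿ)
D = n! is O(n!)
B = nⁿ is O(nⁿ)

Therefore, the order from slowest to fastest is: C < A < D < B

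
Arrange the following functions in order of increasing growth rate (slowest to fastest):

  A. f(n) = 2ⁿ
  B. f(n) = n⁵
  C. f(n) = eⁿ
B < A < C

Comparing growth rates:
B = n⁵ is O(n⁵)
A = 2ⁿ is O(2ⁿ)
C = eⁿ is O(eⁿ)

Therefore, the order from slowest to fastest is: B < A < C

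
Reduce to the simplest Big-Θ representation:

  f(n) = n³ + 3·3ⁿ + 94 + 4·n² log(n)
Θ(3ⁿ)

Order the terms by growth rate: 94 ≺ 4·n² log(n) ≺ n³ ≺ 3·3ⁿ.
The fastest-growing term 3·3ⁿ dominates as n → ∞; dropping its constant factor gives Θ(3ⁿ).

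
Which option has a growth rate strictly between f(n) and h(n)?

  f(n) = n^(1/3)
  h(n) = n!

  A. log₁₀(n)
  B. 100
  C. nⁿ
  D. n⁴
D

We need g(n) with n^(1/3) = o(g(n)) and g(n) = o(n!), i.e. O(n^(1/3)) ≺ g ≺ O(n!).
Check each option:
  A. log₁₀(n) — O(log n) does not grow strictly faster than f(n)
  B. 100 — O(1) does not grow strictly faster than f(n)
  C. nⁿ — O(nⁿ) does not grow strictly slower than h(n)
  D. n⁴ — O(n⁴) is strictly between O(n^(1/3)) and O(n!) ✓

Only option D (n⁴) lies strictly between.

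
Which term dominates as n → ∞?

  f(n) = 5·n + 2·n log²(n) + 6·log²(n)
2·n log²(n)

Looking at each term:
  - 5·n is O(n)
  - 2·n log²(n) is O(n log² n)
  - 6·log²(n) is O(log² n)

The term 2·n log²(n) (O(n log² n)) grows fastest and dominates all others.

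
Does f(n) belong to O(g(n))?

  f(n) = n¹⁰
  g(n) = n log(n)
False

f(n) = n¹⁰ is O(n¹⁰), and g(n) = n log(n) is O(n log n).
Since O(n¹⁰) grows faster than O(n log n), f(n) = O(g(n)) is false.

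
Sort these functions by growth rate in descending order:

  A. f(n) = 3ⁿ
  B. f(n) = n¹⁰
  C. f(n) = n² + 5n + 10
A > B > C

Comparing growth rates:
A = 3ⁿ is O(3ⁿ)
B = n¹⁰ is O(n¹⁰)
C = n² + 5n + 10 is O(n²)

Therefore, the order from fastest to slowest is: A > B > C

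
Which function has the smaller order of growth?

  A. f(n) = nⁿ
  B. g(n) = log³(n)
B

f(n) = nⁿ is O(nⁿ), while g(n) = log³(n) is O(log³ n).
Since O(log³ n) grows slower than O(nⁿ), g(n) is dominated.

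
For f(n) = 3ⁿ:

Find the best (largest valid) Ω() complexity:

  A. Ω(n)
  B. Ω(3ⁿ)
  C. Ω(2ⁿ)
B

f(n) = 3ⁿ is Ω(3ⁿ).
All listed options are valid Big-Ω bounds (lower bounds),
but Ω(3ⁿ) is the tightest (largest valid bound).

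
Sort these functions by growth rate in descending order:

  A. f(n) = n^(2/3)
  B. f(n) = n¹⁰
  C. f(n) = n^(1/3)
B > A > C

Comparing growth rates:
B = n¹⁰ is O(n¹⁰)
A = n^(2/3) is O(n^(2/3))
C = n^(1/3) is O(n^(1/3))

Therefore, the order from fastest to slowest is: B > A > C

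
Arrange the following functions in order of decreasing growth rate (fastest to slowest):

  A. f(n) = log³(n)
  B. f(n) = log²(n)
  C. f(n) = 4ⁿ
C > A > B

Comparing growth rates:
C = 4ⁿ is O(4ⁿ)
A = log³(n) is O(log³ n)
B = log²(n) is O(log² n)

Therefore, the order from fastest to slowest is: C > A > B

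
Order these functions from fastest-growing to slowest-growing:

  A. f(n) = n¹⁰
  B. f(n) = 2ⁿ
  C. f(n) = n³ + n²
B > A > C

Comparing growth rates:
B = 2ⁿ is O(2ⁿ)
A = n¹⁰ is O(n¹⁰)
C = n³ + n² is O(n³)

Therefore, the order from fastest to slowest is: B > A > C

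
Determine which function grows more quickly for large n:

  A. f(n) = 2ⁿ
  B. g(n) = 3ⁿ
B

f(n) = 2ⁿ is O(2ⁿ), while g(n) = 3ⁿ is O(3ⁿ).
Since O(3ⁿ) grows faster than O(2ⁿ), g(n) dominates.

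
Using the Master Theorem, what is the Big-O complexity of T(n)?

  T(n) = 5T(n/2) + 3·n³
Θ(n³)

Master Theorem: a = 5, b = 2, f(n) = 3·n³.
Compute the critical exponent d = log₂(5) = 2.322.
Compare f(n) = Θ(n³) against n^d:
  k = 3 > d = 2.322, so f(n) = Ω(n^(d+ε)) — Case 3.
  Regularity: a·(n/b)^3/n^3 = a/b^3 = 5/8 < 1 ✓.
  The top-level work dominates: T(n) = Θ(f(n)) = Θ(n³).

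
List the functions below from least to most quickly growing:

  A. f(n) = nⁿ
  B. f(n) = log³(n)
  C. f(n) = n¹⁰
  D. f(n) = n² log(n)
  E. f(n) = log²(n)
E < B < D < C < A

Comparing growth rates:
E = log²(n) is O(log² n)
B = log³(n) is O(log³ n)
D = n² log(n) is O(n² log n)
C = n¹⁰ is O(n¹⁰)
A = nⁿ is O(nⁿ)

Therefore, the order from slowest to fastest is: E < B < D < C < A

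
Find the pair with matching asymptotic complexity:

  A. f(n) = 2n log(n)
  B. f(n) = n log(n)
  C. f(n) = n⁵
A and B

Examining each function:
  A. 2n log(n) is O(n log n)
  B. n log(n) is O(n log n)
  C. n⁵ is O(n⁵)

Functions A and B both have the same complexity class.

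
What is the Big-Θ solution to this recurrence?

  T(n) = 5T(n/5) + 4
Θ(n)

Master Theorem: a = 5, b = 5, f(n) = 4.
Compute the critical exponent d = log₅(5) = 1.
Compare f(n) = Θ(1) against n^d:
  k = 0 < d = 1, so f(n) = O(n^(d-ε)) — Case 1.
  The recursion cost dominates: T(n) = Θ(n^d) = Θ(n).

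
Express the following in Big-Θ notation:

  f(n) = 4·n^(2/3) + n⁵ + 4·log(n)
Θ(n⁵)

Order the terms by growth rate: 4·log(n) ≺ 4·n^(2/3) ≺ n⁵.
The fastest-growing term n⁵ dominates as n → ∞; dropping its constant factor gives Θ(n⁵).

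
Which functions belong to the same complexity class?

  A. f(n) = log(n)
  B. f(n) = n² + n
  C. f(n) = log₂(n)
A and C

Examining each function:
  A. log(n) is O(log n)
  B. n² + n is O(n²)
  C. log₂(n) is O(log n)

Functions A and C both have the same complexity class.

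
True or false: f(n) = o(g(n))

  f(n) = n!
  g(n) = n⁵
False

f(n) = n! is O(n!), and g(n) = n⁵ is O(n⁵).
Since O(n!) grows faster than or equal to O(n⁵), f(n) = o(g(n)) is false.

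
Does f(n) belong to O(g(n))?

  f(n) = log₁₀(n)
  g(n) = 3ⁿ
True

f(n) = log₁₀(n) is O(log n), and g(n) = 3ⁿ is O(3ⁿ).
Since O(log n) ⊆ O(3ⁿ) (f grows no faster than g), f(n) = O(g(n)) is true.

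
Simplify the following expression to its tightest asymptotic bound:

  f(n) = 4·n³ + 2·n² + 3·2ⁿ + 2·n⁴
Θ(2ⁿ)

Order the terms by growth rate: 2·n² ≺ 4·n³ ≺ 2·n⁴ ≺ 3·2ⁿ.
The fastest-growing term 3·2ⁿ dominates as n → ∞; dropping its constant factor gives Θ(2ⁿ).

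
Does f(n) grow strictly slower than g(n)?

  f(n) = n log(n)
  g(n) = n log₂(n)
False

f(n) = n log(n) is O(n log n), and g(n) = n log₂(n) is O(n log n).
Since they have the same growth rate, f(n) = o(g(n)) is false.
(f = o(g) requires f to grow strictly slower, not equal.)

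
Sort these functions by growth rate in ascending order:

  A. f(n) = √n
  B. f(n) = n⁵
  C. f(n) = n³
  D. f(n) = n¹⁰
A < C < B < D

Comparing growth rates:
A = √n is O(√n)
C = n³ is O(n³)
B = n⁵ is O(n⁵)
D = n¹⁰ is O(n¹⁰)

Therefore, the order from slowest to fastest is: A < C < B < D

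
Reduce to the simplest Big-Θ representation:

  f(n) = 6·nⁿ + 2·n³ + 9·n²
Θ(nⁿ)

Order the terms by growth rate: 9·n² ≺ 2·n³ ≺ 6·nⁿ.
The fastest-growing term 6·nⁿ dominates as n → ∞; dropping its constant factor gives Θ(nⁿ).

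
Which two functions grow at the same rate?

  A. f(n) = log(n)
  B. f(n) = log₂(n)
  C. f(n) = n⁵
A and B

Examining each function:
  A. log(n) is O(log n)
  B. log₂(n) is O(log n)
  C. n⁵ is O(n⁵)

Functions A and B both have the same complexity class.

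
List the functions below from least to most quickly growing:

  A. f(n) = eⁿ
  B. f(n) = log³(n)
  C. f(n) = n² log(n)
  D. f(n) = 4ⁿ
B < C < A < D

Comparing growth rates:
B = log³(n) is O(log³ n)
C = n² log(n) is O(n² log n)
A = eⁿ is O(eⁿ)
D = 4ⁿ is O(4ⁿ)

Therefore, the order from slowest to fastest is: B < C < A < D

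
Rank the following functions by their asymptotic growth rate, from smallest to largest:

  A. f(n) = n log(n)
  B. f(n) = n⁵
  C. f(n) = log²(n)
C < A < B

Comparing growth rates:
C = log²(n) is O(log² n)
A = n log(n) is O(n log n)
B = n⁵ is O(n⁵)

Therefore, the order from slowest to fastest is: C < A < B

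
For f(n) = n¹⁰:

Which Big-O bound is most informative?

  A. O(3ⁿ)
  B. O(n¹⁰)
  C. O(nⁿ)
B

f(n) = n¹⁰ is O(n¹⁰).
All listed options are valid Big-O bounds (upper bounds),
but O(n¹⁰) is the tightest (smallest valid bound).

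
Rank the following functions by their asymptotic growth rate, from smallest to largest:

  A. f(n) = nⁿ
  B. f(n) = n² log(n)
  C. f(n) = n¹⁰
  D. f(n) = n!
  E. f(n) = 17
E < B < C < D < A

Comparing growth rates:
E = 17 is O(1)
B = n² log(n) is O(n² log n)
C = n¹⁰ is O(n¹⁰)
D = n! is O(n!)
A = nⁿ is O(nⁿ)

Therefore, the order from slowest to fastest is: E < B < C < D < A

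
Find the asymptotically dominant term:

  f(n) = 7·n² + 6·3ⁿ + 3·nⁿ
3·nⁿ

Looking at each term:
  - 7·n² is O(n²)
  - 6·3ⁿ is O(3ⁿ)
  - 3·nⁿ is O(nⁿ)

The term 3·nⁿ (O(nⁿ)) grows fastest and dominates all others.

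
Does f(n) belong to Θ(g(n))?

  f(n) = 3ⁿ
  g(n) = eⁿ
False

f(n) = 3ⁿ is O(3ⁿ), and g(n) = eⁿ is O(eⁿ).
Since they have different growth rates, f(n) = Θ(g(n)) is false.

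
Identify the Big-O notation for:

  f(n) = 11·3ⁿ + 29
O(3ⁿ)

The dominant term in 11·3ⁿ + 29 is 11·3ⁿ, which is Θ(3ⁿ).
Lower-order terms (29) are asymptotically negligible.
Constants are absorbed, so the tightest bound is O(3ⁿ).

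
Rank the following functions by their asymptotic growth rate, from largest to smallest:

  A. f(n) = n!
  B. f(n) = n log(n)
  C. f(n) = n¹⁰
A > C > B

Comparing growth rates:
A = n! is O(n!)
C = n¹⁰ is O(n¹⁰)
B = n log(n) is O(n log n)

Therefore, the order from fastest to slowest is: A > C > B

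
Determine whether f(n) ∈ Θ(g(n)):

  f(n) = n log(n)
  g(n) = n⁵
False

f(n) = n log(n) is O(n log n), and g(n) = n⁵ is O(n⁵).
Since they have different growth rates, f(n) = Θ(g(n)) is false.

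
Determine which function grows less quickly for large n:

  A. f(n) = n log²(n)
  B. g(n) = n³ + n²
A

f(n) = n log²(n) is O(n log² n), while g(n) = n³ + n² is O(n³).
Since O(n log² n) grows slower than O(n³), f(n) is dominated.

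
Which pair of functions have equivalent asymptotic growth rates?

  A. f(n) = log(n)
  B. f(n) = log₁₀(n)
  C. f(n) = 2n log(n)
A and B

Examining each function:
  A. log(n) is O(log n)
  B. log₁₀(n) is O(log n)
  C. 2n log(n) is O(n log n)

Functions A and B both have the same complexity class.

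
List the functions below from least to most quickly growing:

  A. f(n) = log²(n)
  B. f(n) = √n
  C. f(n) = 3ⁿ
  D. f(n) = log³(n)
A < D < B < C

Comparing growth rates:
A = log²(n) is O(log² n)
D = log³(n) is O(log³ n)
B = √n is O(√n)
C = 3ⁿ is O(3ⁿ)

Therefore, the order from slowest to fastest is: A < D < B < C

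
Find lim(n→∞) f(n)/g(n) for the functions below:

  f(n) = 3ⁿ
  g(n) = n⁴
∞

Since 3ⁿ (O(3ⁿ)) grows faster than n⁴ (O(n⁴)),
the ratio f(n)/g(n) → ∞ as n → ∞.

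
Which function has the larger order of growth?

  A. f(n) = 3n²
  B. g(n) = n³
B

f(n) = 3n² is O(n²), while g(n) = n³ is O(n³).
Since O(n³) grows faster than O(n²), g(n) dominates.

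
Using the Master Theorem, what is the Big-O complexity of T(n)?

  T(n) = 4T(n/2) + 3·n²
Θ(n² log n)

Master Theorem: a = 4, b = 2, f(n) = 3·n².
Compute the critical exponent d = log₂(4) = 2.
Compare f(n) = Θ(n²) against n^d:
  k = 2 = d, so f(n) = Θ(n^d) — Case 2.
  Work is balanced across levels: T(n) = Θ(n^d log n) = Θ(n² log n).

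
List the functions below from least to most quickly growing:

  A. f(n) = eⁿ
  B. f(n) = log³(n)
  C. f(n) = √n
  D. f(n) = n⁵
B < C < D < A

Comparing growth rates:
B = log³(n) is O(log³ n)
C = √n is O(√n)
D = n⁵ is O(n⁵)
A = eⁿ is O(eⁿ)

Therefore, the order from slowest to fastest is: B < C < D < A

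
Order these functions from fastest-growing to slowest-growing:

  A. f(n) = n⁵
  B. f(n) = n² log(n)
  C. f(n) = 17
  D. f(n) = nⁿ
D > A > B > C

Comparing growth rates:
D = nⁿ is O(nⁿ)
A = n⁵ is O(n⁵)
B = n² log(n) is O(n² log n)
C = 17 is O(1)

Therefore, the order from fastest to slowest is: D > A > B > C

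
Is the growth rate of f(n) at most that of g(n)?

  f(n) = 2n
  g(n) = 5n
True

f(n) = 2n and g(n) = 5n are both O(n).
Big-O permits equal growth rates (f ≤ c·g for some c), so f(n) = O(g(n)) is true.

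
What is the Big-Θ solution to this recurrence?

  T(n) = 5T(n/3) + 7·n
Θ(n^log₃(5))

Master Theorem: a = 5, b = 3, f(n) = 7·n.
Compute the critical exponent d = log₃(5) = 1.465.
Compare f(n) = Θ(n) against n^d:
  k = 1 < d = 1.465, so f(n) = O(n^(d-ε)) — Case 1.
  The recursion cost dominates: T(n) = Θ(n^d) = Θ(n^log₃(5)).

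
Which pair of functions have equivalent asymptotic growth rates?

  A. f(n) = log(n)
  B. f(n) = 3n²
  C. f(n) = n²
B and C

Examining each function:
  A. log(n) is O(log n)
  B. 3n² is O(n²)
  C. n² is O(n²)

Functions B and C both have the same complexity class.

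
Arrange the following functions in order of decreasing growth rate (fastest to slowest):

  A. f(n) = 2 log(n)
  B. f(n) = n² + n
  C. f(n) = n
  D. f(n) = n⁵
D > B > C > A

Comparing growth rates:
D = n⁵ is O(n⁵)
B = n² + n is O(n²)
C = n is O(n)
A = 2 log(n) is O(log n)

Therefore, the order from fastest to slowest is: D > B > C > A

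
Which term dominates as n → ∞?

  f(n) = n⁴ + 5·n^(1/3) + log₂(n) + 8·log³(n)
n⁴

Looking at each term:
  - n⁴ is O(n⁴)
  - 5·n^(1/3) is O(n^(1/3))
  - log₂(n) is O(log n)
  - 8·log³(n) is O(log³ n)

The term n⁴ (O(n⁴)) grows fastest and dominates all others.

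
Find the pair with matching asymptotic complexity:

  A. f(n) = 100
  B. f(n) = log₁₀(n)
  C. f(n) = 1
A and C

Examining each function:
  A. 100 is O(1)
  B. log₁₀(n) is O(log n)
  C. 1 is O(1)

Functions A and C both have the same complexity class.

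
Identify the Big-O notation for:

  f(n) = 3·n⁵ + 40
O(n⁵)

The dominant term in 3·n⁵ + 40 is 3·n⁵, which is Θ(n⁵).
Lower-order terms (40) are asymptotically negligible.
Constants are absorbed, so the tightest bound is O(n⁵).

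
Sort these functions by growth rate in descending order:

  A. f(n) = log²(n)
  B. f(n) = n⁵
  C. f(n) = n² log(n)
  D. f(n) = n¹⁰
D > B > C > A

Comparing growth rates:
D = n¹⁰ is O(n¹⁰)
B = n⁵ is O(n⁵)
C = n² log(n) is O(n² log n)
A = log²(n) is O(log² n)

Therefore, the order from fastest to slowest is: D > B > C > A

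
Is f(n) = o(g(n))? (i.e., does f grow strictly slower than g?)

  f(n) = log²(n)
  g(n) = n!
True

f(n) = log²(n) is O(log² n), and g(n) = n! is O(n!).
Since O(log² n) grows strictly slower than O(n!), f(n) = o(g(n)) is true.
This means lim(n→∞) f(n)/g(n) = 0.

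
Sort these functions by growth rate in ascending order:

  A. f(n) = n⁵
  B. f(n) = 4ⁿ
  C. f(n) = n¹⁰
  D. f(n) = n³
D < A < C < B

Comparing growth rates:
D = n³ is O(n³)
A = n⁵ is O(n⁵)
C = n¹⁰ is O(n¹⁰)
B = 4ⁿ is O(4ⁿ)

Therefore, the order from slowest to fastest is: D < A < C < B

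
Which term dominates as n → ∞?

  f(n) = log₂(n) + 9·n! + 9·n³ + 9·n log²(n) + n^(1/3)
9·n!

Looking at each term:
  - log₂(n) is O(log n)
  - 9·n! is O(n!)
  - 9·n³ is O(n³)
  - 9·n log²(n) is O(n log² n)
  - n^(1/3) is O(n^(1/3))

The term 9·n! (O(n!)) grows fastest and dominates all others.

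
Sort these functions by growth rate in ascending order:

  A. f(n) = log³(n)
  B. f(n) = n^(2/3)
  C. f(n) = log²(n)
C < A < B

Comparing growth rates:
C = log²(n) is O(log² n)
A = log³(n) is O(log³ n)
B = n^(2/3) is O(n^(2/3))

Therefore, the order from slowest to fastest is: C < A < B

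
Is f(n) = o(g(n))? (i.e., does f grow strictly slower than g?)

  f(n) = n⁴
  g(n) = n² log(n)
False

f(n) = n⁴ is O(n⁴), and g(n) = n² log(n) is O(n² log n).
Since O(n⁴) grows faster than or equal to O(n² log n), f(n) = o(g(n)) is false.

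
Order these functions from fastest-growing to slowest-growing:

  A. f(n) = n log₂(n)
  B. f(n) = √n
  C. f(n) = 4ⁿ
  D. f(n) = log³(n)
C > A > B > D

Comparing growth rates:
C = 4ⁿ is O(4ⁿ)
A = n log₂(n) is O(n log n)
B = √n is O(√n)
D = log³(n) is O(log³ n)

Therefore, the order from fastest to slowest is: C > A > B > D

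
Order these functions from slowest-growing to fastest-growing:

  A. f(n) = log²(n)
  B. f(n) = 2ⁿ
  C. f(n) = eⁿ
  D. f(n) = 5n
A < D < B < C

Comparing growth rates:
A = log²(n) is O(log² n)
D = 5n is O(n)
B = 2ⁿ is O(2ⁿ)
C = eⁿ is O(eⁿ)

Therefore, the order from slowest to fastest is: A < D < B < C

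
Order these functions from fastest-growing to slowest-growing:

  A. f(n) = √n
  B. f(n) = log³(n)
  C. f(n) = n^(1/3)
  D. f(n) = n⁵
D > A > C > B

Comparing growth rates:
D = n⁵ is O(n⁵)
A = √n is O(√n)
C = n^(1/3) is O(n^(1/3))
B = log³(n) is O(log³ n)

Therefore, the order from fastest to slowest is: D > A > C > B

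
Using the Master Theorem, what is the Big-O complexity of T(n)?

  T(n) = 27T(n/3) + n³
Θ(n³ log n)

Master Theorem: a = 27, b = 3, f(n) = n³.
Compute the critical exponent d = log₃(27) = 3.
Compare f(n) = Θ(n³) against n^d:
  k = 3 = d, so f(n) = Θ(n^d) — Case 2.
  Work is balanced across levels: T(n) = Θ(n^d log n) = Θ(n³ log n).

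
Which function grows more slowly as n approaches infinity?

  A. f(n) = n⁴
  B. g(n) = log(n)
B

f(n) = n⁴ is O(n⁴), while g(n) = log(n) is O(log n).
Since O(log n) grows slower than O(n⁴), g(n) is dominated.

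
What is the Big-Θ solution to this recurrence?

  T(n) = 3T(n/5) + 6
Θ(n^log₅(3))

Master Theorem: a = 3, b = 5, f(n) = 6.
Compute the critical exponent d = log₅(3) = 0.683.
Compare f(n) = Θ(1) against n^d:
  k = 0 < d = 0.683, so f(n) = O(n^(d-ε)) — Case 1.
  The recursion cost dominates: T(n) = Θ(n^d) = Θ(n^log₅(3)).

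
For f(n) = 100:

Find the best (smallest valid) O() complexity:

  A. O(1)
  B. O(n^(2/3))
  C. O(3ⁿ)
A

f(n) = 100 is O(1).
All listed options are valid Big-O bounds (upper bounds),
but O(1) is the tightest (smallest valid bound).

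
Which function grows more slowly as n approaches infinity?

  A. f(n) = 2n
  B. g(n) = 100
B

f(n) = 2n is O(n), while g(n) = 100 is O(1).
Since O(1) grows slower than O(n), g(n) is dominated.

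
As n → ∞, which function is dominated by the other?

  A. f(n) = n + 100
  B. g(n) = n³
A

f(n) = n + 100 is O(n), while g(n) = n³ is O(n³).
Since O(n) grows slower than O(n³), f(n) is dominated.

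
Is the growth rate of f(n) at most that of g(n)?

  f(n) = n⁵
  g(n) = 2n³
False

f(n) = n⁵ is O(n⁵), and g(n) = 2n³ is O(n³).
Since O(n⁵) grows faster than O(n³), f(n) = O(g(n)) is false.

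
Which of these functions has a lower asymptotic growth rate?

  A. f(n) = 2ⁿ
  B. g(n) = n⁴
B

f(n) = 2ⁿ is O(2ⁿ), while g(n) = n⁴ is O(n⁴).
Since O(n⁴) grows slower than O(2ⁿ), g(n) is dominated.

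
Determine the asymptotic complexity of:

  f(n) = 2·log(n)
O(log n)

The dominant term in 2·log(n) is 2·log(n), which is Θ(log n).
Constants are absorbed, so the tightest bound is O(log n).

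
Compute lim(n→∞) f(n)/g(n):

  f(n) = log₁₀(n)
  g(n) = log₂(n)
log(2)/log(10)

Since log₁₀(n) and log₂(n) have the same growth rate (O(log n)),
the ratio converges to a constant: log(2)/log(10).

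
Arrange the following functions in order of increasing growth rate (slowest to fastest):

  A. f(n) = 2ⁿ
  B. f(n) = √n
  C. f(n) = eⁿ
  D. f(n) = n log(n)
B < D < A < C

Comparing growth rates:
B = √n is O(√n)
D = n log(n) is O(n log n)
A = 2ⁿ is O(2ⁿ)
C = eⁿ is O(eⁿ)

Therefore, the order from slowest to fastest is: B < D < A < C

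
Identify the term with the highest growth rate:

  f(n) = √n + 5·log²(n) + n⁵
n⁵

Looking at each term:
  - √n is O(√n)
  - 5·log²(n) is O(log² n)
  - n⁵ is O(n⁵)

The term n⁵ (O(n⁵)) grows fastest and dominates all others.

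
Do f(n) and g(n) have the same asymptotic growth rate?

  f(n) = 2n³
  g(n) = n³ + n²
True

f(n) = 2n³ and g(n) = n³ + n² are both O(n³).
Since they have the same asymptotic growth rate, f(n) = Θ(g(n)) is true.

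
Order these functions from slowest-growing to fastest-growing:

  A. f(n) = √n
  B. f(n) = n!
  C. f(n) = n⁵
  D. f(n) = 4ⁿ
A < C < D < B

Comparing growth rates:
A = √n is O(√n)
C = n⁵ is O(n⁵)
D = 4ⁿ is O(4ⁿ)
B = n! is O(n!)

Therefore, the order from slowest to fastest is: A < C < D < B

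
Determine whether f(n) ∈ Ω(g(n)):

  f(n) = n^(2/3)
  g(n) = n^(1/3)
True

f(n) = n^(2/3) is O(n^(2/3)), and g(n) = n^(1/3) is O(n^(1/3)).
Since O(n^(2/3)) grows at least as fast as O(n^(1/3)), f(n) = Ω(g(n)) is true.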